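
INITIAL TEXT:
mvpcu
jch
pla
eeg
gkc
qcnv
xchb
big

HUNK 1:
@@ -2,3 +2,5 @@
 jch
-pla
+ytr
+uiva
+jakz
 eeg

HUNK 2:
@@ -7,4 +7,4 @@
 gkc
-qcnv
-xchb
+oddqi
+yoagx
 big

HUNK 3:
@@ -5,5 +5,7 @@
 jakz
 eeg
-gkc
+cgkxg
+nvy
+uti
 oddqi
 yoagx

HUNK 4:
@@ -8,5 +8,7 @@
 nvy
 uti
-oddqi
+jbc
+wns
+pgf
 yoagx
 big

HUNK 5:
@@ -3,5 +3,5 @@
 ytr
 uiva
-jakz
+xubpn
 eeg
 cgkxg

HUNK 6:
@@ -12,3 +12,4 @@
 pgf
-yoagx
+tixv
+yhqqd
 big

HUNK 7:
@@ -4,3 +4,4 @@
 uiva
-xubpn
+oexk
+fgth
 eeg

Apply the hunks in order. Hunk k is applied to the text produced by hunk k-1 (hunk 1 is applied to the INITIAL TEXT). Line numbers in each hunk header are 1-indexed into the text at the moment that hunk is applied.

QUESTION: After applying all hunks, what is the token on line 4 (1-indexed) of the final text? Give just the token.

Answer: uiva

Derivation:
Hunk 1: at line 2 remove [pla] add [ytr,uiva,jakz] -> 10 lines: mvpcu jch ytr uiva jakz eeg gkc qcnv xchb big
Hunk 2: at line 7 remove [qcnv,xchb] add [oddqi,yoagx] -> 10 lines: mvpcu jch ytr uiva jakz eeg gkc oddqi yoagx big
Hunk 3: at line 5 remove [gkc] add [cgkxg,nvy,uti] -> 12 lines: mvpcu jch ytr uiva jakz eeg cgkxg nvy uti oddqi yoagx big
Hunk 4: at line 8 remove [oddqi] add [jbc,wns,pgf] -> 14 lines: mvpcu jch ytr uiva jakz eeg cgkxg nvy uti jbc wns pgf yoagx big
Hunk 5: at line 3 remove [jakz] add [xubpn] -> 14 lines: mvpcu jch ytr uiva xubpn eeg cgkxg nvy uti jbc wns pgf yoagx big
Hunk 6: at line 12 remove [yoagx] add [tixv,yhqqd] -> 15 lines: mvpcu jch ytr uiva xubpn eeg cgkxg nvy uti jbc wns pgf tixv yhqqd big
Hunk 7: at line 4 remove [xubpn] add [oexk,fgth] -> 16 lines: mvpcu jch ytr uiva oexk fgth eeg cgkxg nvy uti jbc wns pgf tixv yhqqd big
Final line 4: uiva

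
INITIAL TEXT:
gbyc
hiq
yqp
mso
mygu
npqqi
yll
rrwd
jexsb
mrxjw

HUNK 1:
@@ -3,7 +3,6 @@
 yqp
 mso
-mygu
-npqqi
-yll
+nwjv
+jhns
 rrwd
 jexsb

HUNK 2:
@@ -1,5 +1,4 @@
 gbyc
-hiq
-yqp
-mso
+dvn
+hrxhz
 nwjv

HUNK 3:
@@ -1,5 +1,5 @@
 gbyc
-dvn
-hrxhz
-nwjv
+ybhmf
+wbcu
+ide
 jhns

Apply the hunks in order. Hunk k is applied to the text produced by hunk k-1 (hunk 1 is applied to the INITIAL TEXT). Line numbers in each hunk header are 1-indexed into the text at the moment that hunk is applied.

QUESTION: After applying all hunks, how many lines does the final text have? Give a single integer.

Hunk 1: at line 3 remove [mygu,npqqi,yll] add [nwjv,jhns] -> 9 lines: gbyc hiq yqp mso nwjv jhns rrwd jexsb mrxjw
Hunk 2: at line 1 remove [hiq,yqp,mso] add [dvn,hrxhz] -> 8 lines: gbyc dvn hrxhz nwjv jhns rrwd jexsb mrxjw
Hunk 3: at line 1 remove [dvn,hrxhz,nwjv] add [ybhmf,wbcu,ide] -> 8 lines: gbyc ybhmf wbcu ide jhns rrwd jexsb mrxjw
Final line count: 8

Answer: 8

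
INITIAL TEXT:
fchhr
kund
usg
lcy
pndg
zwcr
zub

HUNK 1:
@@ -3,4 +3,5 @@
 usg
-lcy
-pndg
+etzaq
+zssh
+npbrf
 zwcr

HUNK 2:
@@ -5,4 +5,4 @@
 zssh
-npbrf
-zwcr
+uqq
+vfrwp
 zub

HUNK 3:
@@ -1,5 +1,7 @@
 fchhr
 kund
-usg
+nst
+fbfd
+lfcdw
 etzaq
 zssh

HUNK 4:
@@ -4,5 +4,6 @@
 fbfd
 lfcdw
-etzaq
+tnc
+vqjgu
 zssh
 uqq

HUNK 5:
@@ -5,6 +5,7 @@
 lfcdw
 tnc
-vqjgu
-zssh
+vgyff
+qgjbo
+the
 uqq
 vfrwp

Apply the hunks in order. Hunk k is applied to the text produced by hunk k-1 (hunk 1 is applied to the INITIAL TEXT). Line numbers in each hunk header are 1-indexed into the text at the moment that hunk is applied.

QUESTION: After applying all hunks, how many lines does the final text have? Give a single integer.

Answer: 12

Derivation:
Hunk 1: at line 3 remove [lcy,pndg] add [etzaq,zssh,npbrf] -> 8 lines: fchhr kund usg etzaq zssh npbrf zwcr zub
Hunk 2: at line 5 remove [npbrf,zwcr] add [uqq,vfrwp] -> 8 lines: fchhr kund usg etzaq zssh uqq vfrwp zub
Hunk 3: at line 1 remove [usg] add [nst,fbfd,lfcdw] -> 10 lines: fchhr kund nst fbfd lfcdw etzaq zssh uqq vfrwp zub
Hunk 4: at line 4 remove [etzaq] add [tnc,vqjgu] -> 11 lines: fchhr kund nst fbfd lfcdw tnc vqjgu zssh uqq vfrwp zub
Hunk 5: at line 5 remove [vqjgu,zssh] add [vgyff,qgjbo,the] -> 12 lines: fchhr kund nst fbfd lfcdw tnc vgyff qgjbo the uqq vfrwp zub
Final line count: 12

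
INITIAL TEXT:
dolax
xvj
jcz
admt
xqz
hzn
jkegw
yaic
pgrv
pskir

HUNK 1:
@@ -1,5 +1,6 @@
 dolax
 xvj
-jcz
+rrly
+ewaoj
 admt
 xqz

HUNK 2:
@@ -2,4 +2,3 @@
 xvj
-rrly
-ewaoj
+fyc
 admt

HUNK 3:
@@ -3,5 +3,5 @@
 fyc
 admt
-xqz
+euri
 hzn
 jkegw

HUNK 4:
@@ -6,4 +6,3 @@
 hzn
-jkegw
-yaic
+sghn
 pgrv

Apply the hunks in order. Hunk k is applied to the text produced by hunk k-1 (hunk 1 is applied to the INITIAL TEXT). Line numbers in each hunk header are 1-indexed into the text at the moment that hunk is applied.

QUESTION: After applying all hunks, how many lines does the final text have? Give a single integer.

Hunk 1: at line 1 remove [jcz] add [rrly,ewaoj] -> 11 lines: dolax xvj rrly ewaoj admt xqz hzn jkegw yaic pgrv pskir
Hunk 2: at line 2 remove [rrly,ewaoj] add [fyc] -> 10 lines: dolax xvj fyc admt xqz hzn jkegw yaic pgrv pskir
Hunk 3: at line 3 remove [xqz] add [euri] -> 10 lines: dolax xvj fyc admt euri hzn jkegw yaic pgrv pskir
Hunk 4: at line 6 remove [jkegw,yaic] add [sghn] -> 9 lines: dolax xvj fyc admt euri hzn sghn pgrv pskir
Final line count: 9

Answer: 9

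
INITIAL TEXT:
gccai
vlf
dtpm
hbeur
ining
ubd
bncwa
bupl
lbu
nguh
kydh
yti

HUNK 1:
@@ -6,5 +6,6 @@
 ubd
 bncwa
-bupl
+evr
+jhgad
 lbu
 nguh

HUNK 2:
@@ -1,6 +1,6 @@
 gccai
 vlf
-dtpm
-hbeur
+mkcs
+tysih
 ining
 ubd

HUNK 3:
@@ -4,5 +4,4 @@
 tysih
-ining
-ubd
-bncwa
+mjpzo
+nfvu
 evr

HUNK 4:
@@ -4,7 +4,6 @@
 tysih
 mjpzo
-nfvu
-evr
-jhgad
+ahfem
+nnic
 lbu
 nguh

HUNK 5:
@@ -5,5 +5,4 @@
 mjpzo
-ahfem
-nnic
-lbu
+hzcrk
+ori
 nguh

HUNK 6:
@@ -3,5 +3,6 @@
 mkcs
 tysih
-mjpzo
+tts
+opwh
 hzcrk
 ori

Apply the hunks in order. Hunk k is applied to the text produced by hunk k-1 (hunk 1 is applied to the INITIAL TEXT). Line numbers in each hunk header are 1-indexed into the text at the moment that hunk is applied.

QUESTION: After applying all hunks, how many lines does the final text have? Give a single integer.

Answer: 11

Derivation:
Hunk 1: at line 6 remove [bupl] add [evr,jhgad] -> 13 lines: gccai vlf dtpm hbeur ining ubd bncwa evr jhgad lbu nguh kydh yti
Hunk 2: at line 1 remove [dtpm,hbeur] add [mkcs,tysih] -> 13 lines: gccai vlf mkcs tysih ining ubd bncwa evr jhgad lbu nguh kydh yti
Hunk 3: at line 4 remove [ining,ubd,bncwa] add [mjpzo,nfvu] -> 12 lines: gccai vlf mkcs tysih mjpzo nfvu evr jhgad lbu nguh kydh yti
Hunk 4: at line 4 remove [nfvu,evr,jhgad] add [ahfem,nnic] -> 11 lines: gccai vlf mkcs tysih mjpzo ahfem nnic lbu nguh kydh yti
Hunk 5: at line 5 remove [ahfem,nnic,lbu] add [hzcrk,ori] -> 10 lines: gccai vlf mkcs tysih mjpzo hzcrk ori nguh kydh yti
Hunk 6: at line 3 remove [mjpzo] add [tts,opwh] -> 11 lines: gccai vlf mkcs tysih tts opwh hzcrk ori nguh kydh yti
Final line count: 11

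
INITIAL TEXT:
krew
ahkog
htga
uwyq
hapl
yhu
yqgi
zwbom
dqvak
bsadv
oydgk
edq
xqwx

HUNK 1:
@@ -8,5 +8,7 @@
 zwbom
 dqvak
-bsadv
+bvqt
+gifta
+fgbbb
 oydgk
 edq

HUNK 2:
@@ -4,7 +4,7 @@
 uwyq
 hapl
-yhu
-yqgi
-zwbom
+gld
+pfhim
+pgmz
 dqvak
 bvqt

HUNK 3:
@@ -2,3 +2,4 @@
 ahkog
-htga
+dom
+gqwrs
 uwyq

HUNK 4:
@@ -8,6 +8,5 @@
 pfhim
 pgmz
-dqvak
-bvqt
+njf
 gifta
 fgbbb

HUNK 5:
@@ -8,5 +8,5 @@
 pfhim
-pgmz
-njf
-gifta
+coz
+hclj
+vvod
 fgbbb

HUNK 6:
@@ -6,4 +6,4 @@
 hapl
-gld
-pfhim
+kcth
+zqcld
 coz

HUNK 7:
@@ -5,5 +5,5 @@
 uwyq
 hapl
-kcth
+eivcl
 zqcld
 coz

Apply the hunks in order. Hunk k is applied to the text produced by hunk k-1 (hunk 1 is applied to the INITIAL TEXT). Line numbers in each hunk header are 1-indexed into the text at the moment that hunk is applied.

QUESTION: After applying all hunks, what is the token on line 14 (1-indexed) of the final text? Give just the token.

Hunk 1: at line 8 remove [bsadv] add [bvqt,gifta,fgbbb] -> 15 lines: krew ahkog htga uwyq hapl yhu yqgi zwbom dqvak bvqt gifta fgbbb oydgk edq xqwx
Hunk 2: at line 4 remove [yhu,yqgi,zwbom] add [gld,pfhim,pgmz] -> 15 lines: krew ahkog htga uwyq hapl gld pfhim pgmz dqvak bvqt gifta fgbbb oydgk edq xqwx
Hunk 3: at line 2 remove [htga] add [dom,gqwrs] -> 16 lines: krew ahkog dom gqwrs uwyq hapl gld pfhim pgmz dqvak bvqt gifta fgbbb oydgk edq xqwx
Hunk 4: at line 8 remove [dqvak,bvqt] add [njf] -> 15 lines: krew ahkog dom gqwrs uwyq hapl gld pfhim pgmz njf gifta fgbbb oydgk edq xqwx
Hunk 5: at line 8 remove [pgmz,njf,gifta] add [coz,hclj,vvod] -> 15 lines: krew ahkog dom gqwrs uwyq hapl gld pfhim coz hclj vvod fgbbb oydgk edq xqwx
Hunk 6: at line 6 remove [gld,pfhim] add [kcth,zqcld] -> 15 lines: krew ahkog dom gqwrs uwyq hapl kcth zqcld coz hclj vvod fgbbb oydgk edq xqwx
Hunk 7: at line 5 remove [kcth] add [eivcl] -> 15 lines: krew ahkog dom gqwrs uwyq hapl eivcl zqcld coz hclj vvod fgbbb oydgk edq xqwx
Final line 14: edq

Answer: edq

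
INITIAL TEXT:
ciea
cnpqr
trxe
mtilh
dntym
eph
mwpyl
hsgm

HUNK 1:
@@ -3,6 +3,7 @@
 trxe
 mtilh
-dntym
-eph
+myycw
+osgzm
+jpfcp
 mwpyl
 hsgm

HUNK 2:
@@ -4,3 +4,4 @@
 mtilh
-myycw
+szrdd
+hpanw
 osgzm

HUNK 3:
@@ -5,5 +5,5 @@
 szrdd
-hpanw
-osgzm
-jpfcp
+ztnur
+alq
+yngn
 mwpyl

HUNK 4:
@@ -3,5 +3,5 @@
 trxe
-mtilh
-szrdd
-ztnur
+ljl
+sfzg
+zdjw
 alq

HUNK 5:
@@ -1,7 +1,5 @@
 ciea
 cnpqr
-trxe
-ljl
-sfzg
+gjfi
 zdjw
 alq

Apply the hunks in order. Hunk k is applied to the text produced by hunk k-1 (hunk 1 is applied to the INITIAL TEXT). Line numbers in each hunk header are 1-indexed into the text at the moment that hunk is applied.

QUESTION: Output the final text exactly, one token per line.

Answer: ciea
cnpqr
gjfi
zdjw
alq
yngn
mwpyl
hsgm

Derivation:
Hunk 1: at line 3 remove [dntym,eph] add [myycw,osgzm,jpfcp] -> 9 lines: ciea cnpqr trxe mtilh myycw osgzm jpfcp mwpyl hsgm
Hunk 2: at line 4 remove [myycw] add [szrdd,hpanw] -> 10 lines: ciea cnpqr trxe mtilh szrdd hpanw osgzm jpfcp mwpyl hsgm
Hunk 3: at line 5 remove [hpanw,osgzm,jpfcp] add [ztnur,alq,yngn] -> 10 lines: ciea cnpqr trxe mtilh szrdd ztnur alq yngn mwpyl hsgm
Hunk 4: at line 3 remove [mtilh,szrdd,ztnur] add [ljl,sfzg,zdjw] -> 10 lines: ciea cnpqr trxe ljl sfzg zdjw alq yngn mwpyl hsgm
Hunk 5: at line 1 remove [trxe,ljl,sfzg] add [gjfi] -> 8 lines: ciea cnpqr gjfi zdjw alq yngn mwpyl hsgm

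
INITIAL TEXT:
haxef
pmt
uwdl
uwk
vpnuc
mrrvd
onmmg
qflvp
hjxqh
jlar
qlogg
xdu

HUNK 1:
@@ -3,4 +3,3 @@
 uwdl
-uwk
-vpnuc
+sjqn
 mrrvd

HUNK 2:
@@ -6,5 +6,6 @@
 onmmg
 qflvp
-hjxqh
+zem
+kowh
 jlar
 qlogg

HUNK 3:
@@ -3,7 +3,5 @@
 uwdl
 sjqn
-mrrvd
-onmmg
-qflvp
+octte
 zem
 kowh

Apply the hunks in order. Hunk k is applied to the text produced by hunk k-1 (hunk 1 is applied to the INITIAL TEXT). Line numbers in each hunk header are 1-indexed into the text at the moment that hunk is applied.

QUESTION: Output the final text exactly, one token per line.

Answer: haxef
pmt
uwdl
sjqn
octte
zem
kowh
jlar
qlogg
xdu

Derivation:
Hunk 1: at line 3 remove [uwk,vpnuc] add [sjqn] -> 11 lines: haxef pmt uwdl sjqn mrrvd onmmg qflvp hjxqh jlar qlogg xdu
Hunk 2: at line 6 remove [hjxqh] add [zem,kowh] -> 12 lines: haxef pmt uwdl sjqn mrrvd onmmg qflvp zem kowh jlar qlogg xdu
Hunk 3: at line 3 remove [mrrvd,onmmg,qflvp] add [octte] -> 10 lines: haxef pmt uwdl sjqn octte zem kowh jlar qlogg xdu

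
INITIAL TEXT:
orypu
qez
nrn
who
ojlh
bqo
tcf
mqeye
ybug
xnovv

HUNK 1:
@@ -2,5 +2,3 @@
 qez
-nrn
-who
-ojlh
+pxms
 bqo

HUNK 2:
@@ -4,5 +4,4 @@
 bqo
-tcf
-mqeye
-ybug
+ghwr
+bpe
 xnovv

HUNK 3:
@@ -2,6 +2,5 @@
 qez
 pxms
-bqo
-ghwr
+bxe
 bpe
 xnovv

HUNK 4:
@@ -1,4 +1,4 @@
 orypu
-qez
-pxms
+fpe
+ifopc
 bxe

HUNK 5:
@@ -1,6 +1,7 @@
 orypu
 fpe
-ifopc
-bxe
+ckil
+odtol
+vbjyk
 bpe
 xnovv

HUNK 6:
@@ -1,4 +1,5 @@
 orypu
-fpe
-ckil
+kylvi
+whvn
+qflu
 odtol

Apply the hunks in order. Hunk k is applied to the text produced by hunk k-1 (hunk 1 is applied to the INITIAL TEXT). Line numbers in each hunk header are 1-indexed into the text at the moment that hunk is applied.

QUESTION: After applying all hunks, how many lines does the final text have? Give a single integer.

Answer: 8

Derivation:
Hunk 1: at line 2 remove [nrn,who,ojlh] add [pxms] -> 8 lines: orypu qez pxms bqo tcf mqeye ybug xnovv
Hunk 2: at line 4 remove [tcf,mqeye,ybug] add [ghwr,bpe] -> 7 lines: orypu qez pxms bqo ghwr bpe xnovv
Hunk 3: at line 2 remove [bqo,ghwr] add [bxe] -> 6 lines: orypu qez pxms bxe bpe xnovv
Hunk 4: at line 1 remove [qez,pxms] add [fpe,ifopc] -> 6 lines: orypu fpe ifopc bxe bpe xnovv
Hunk 5: at line 1 remove [ifopc,bxe] add [ckil,odtol,vbjyk] -> 7 lines: orypu fpe ckil odtol vbjyk bpe xnovv
Hunk 6: at line 1 remove [fpe,ckil] add [kylvi,whvn,qflu] -> 8 lines: orypu kylvi whvn qflu odtol vbjyk bpe xnovv
Final line count: 8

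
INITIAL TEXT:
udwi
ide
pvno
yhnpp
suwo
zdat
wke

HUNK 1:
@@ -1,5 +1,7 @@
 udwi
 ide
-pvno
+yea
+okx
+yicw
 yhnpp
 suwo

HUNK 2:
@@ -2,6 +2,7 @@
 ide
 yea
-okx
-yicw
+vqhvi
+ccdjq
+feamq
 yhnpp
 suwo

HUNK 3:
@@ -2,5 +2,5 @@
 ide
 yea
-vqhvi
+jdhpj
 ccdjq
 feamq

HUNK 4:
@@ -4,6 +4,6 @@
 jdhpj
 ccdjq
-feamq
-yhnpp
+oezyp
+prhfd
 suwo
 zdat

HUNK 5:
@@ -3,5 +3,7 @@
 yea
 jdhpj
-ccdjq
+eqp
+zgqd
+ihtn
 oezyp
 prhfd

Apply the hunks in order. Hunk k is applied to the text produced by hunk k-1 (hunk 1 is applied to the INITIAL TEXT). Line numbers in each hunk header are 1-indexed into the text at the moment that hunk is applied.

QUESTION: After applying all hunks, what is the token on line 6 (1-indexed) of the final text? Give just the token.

Answer: zgqd

Derivation:
Hunk 1: at line 1 remove [pvno] add [yea,okx,yicw] -> 9 lines: udwi ide yea okx yicw yhnpp suwo zdat wke
Hunk 2: at line 2 remove [okx,yicw] add [vqhvi,ccdjq,feamq] -> 10 lines: udwi ide yea vqhvi ccdjq feamq yhnpp suwo zdat wke
Hunk 3: at line 2 remove [vqhvi] add [jdhpj] -> 10 lines: udwi ide yea jdhpj ccdjq feamq yhnpp suwo zdat wke
Hunk 4: at line 4 remove [feamq,yhnpp] add [oezyp,prhfd] -> 10 lines: udwi ide yea jdhpj ccdjq oezyp prhfd suwo zdat wke
Hunk 5: at line 3 remove [ccdjq] add [eqp,zgqd,ihtn] -> 12 lines: udwi ide yea jdhpj eqp zgqd ihtn oezyp prhfd suwo zdat wke
Final line 6: zgqd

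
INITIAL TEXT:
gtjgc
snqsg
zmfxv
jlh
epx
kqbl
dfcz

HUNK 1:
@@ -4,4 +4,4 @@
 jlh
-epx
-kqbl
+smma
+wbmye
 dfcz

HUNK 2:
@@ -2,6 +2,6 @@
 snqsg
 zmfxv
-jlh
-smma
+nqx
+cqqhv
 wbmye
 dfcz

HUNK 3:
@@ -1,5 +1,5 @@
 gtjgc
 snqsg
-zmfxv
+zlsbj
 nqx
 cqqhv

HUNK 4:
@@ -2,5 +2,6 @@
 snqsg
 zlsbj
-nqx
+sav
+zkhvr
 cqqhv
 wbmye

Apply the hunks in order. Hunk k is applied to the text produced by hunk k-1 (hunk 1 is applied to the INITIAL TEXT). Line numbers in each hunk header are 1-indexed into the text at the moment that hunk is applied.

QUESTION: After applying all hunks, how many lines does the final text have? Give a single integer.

Answer: 8

Derivation:
Hunk 1: at line 4 remove [epx,kqbl] add [smma,wbmye] -> 7 lines: gtjgc snqsg zmfxv jlh smma wbmye dfcz
Hunk 2: at line 2 remove [jlh,smma] add [nqx,cqqhv] -> 7 lines: gtjgc snqsg zmfxv nqx cqqhv wbmye dfcz
Hunk 3: at line 1 remove [zmfxv] add [zlsbj] -> 7 lines: gtjgc snqsg zlsbj nqx cqqhv wbmye dfcz
Hunk 4: at line 2 remove [nqx] add [sav,zkhvr] -> 8 lines: gtjgc snqsg zlsbj sav zkhvr cqqhv wbmye dfcz
Final line count: 8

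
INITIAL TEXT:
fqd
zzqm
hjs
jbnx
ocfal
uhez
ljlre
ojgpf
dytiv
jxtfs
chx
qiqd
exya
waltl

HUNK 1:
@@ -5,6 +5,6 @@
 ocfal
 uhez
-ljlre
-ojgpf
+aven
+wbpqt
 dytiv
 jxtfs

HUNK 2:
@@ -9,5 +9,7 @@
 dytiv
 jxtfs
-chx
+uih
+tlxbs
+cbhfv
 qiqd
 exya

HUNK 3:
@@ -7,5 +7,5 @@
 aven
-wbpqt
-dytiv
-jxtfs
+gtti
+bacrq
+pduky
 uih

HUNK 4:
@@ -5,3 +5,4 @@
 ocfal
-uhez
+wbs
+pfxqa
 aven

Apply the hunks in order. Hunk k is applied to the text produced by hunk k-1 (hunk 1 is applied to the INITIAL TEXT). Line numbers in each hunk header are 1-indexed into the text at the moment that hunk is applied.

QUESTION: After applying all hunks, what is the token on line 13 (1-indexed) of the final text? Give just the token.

Hunk 1: at line 5 remove [ljlre,ojgpf] add [aven,wbpqt] -> 14 lines: fqd zzqm hjs jbnx ocfal uhez aven wbpqt dytiv jxtfs chx qiqd exya waltl
Hunk 2: at line 9 remove [chx] add [uih,tlxbs,cbhfv] -> 16 lines: fqd zzqm hjs jbnx ocfal uhez aven wbpqt dytiv jxtfs uih tlxbs cbhfv qiqd exya waltl
Hunk 3: at line 7 remove [wbpqt,dytiv,jxtfs] add [gtti,bacrq,pduky] -> 16 lines: fqd zzqm hjs jbnx ocfal uhez aven gtti bacrq pduky uih tlxbs cbhfv qiqd exya waltl
Hunk 4: at line 5 remove [uhez] add [wbs,pfxqa] -> 17 lines: fqd zzqm hjs jbnx ocfal wbs pfxqa aven gtti bacrq pduky uih tlxbs cbhfv qiqd exya waltl
Final line 13: tlxbs

Answer: tlxbs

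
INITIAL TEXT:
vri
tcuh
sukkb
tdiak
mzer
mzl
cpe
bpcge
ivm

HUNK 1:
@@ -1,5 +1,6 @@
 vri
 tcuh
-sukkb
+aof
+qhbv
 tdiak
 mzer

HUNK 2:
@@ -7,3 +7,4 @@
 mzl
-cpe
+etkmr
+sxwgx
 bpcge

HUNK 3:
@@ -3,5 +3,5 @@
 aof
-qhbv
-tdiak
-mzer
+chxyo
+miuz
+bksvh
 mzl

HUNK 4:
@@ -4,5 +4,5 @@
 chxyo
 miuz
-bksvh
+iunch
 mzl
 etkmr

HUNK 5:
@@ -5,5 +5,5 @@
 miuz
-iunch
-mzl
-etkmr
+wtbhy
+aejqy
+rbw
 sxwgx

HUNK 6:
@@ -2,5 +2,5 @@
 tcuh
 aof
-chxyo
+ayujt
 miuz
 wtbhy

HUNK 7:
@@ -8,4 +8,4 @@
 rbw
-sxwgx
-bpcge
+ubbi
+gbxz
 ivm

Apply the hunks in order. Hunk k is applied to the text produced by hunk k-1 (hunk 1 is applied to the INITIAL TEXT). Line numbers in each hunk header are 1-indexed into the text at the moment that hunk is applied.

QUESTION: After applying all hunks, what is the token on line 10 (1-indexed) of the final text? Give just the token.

Answer: gbxz

Derivation:
Hunk 1: at line 1 remove [sukkb] add [aof,qhbv] -> 10 lines: vri tcuh aof qhbv tdiak mzer mzl cpe bpcge ivm
Hunk 2: at line 7 remove [cpe] add [etkmr,sxwgx] -> 11 lines: vri tcuh aof qhbv tdiak mzer mzl etkmr sxwgx bpcge ivm
Hunk 3: at line 3 remove [qhbv,tdiak,mzer] add [chxyo,miuz,bksvh] -> 11 lines: vri tcuh aof chxyo miuz bksvh mzl etkmr sxwgx bpcge ivm
Hunk 4: at line 4 remove [bksvh] add [iunch] -> 11 lines: vri tcuh aof chxyo miuz iunch mzl etkmr sxwgx bpcge ivm
Hunk 5: at line 5 remove [iunch,mzl,etkmr] add [wtbhy,aejqy,rbw] -> 11 lines: vri tcuh aof chxyo miuz wtbhy aejqy rbw sxwgx bpcge ivm
Hunk 6: at line 2 remove [chxyo] add [ayujt] -> 11 lines: vri tcuh aof ayujt miuz wtbhy aejqy rbw sxwgx bpcge ivm
Hunk 7: at line 8 remove [sxwgx,bpcge] add [ubbi,gbxz] -> 11 lines: vri tcuh aof ayujt miuz wtbhy aejqy rbw ubbi gbxz ivm
Final line 10: gbxz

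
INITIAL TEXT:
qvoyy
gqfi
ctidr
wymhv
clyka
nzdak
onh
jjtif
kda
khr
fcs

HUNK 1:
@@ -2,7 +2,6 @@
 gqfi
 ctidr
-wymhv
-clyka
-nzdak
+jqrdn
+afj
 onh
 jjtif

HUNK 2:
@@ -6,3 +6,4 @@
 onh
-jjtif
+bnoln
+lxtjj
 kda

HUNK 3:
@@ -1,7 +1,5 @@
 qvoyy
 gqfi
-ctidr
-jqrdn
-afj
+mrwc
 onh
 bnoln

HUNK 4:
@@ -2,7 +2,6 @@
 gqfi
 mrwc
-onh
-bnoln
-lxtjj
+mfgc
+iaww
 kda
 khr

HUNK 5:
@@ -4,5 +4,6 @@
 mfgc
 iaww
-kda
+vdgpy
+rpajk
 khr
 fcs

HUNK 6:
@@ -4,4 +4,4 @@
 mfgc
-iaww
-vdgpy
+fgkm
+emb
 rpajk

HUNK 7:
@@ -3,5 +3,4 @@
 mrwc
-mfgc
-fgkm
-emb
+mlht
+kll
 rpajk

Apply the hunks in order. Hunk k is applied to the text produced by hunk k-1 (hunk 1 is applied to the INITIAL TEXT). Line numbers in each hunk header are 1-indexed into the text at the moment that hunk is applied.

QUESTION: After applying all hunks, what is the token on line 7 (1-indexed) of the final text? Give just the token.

Hunk 1: at line 2 remove [wymhv,clyka,nzdak] add [jqrdn,afj] -> 10 lines: qvoyy gqfi ctidr jqrdn afj onh jjtif kda khr fcs
Hunk 2: at line 6 remove [jjtif] add [bnoln,lxtjj] -> 11 lines: qvoyy gqfi ctidr jqrdn afj onh bnoln lxtjj kda khr fcs
Hunk 3: at line 1 remove [ctidr,jqrdn,afj] add [mrwc] -> 9 lines: qvoyy gqfi mrwc onh bnoln lxtjj kda khr fcs
Hunk 4: at line 2 remove [onh,bnoln,lxtjj] add [mfgc,iaww] -> 8 lines: qvoyy gqfi mrwc mfgc iaww kda khr fcs
Hunk 5: at line 4 remove [kda] add [vdgpy,rpajk] -> 9 lines: qvoyy gqfi mrwc mfgc iaww vdgpy rpajk khr fcs
Hunk 6: at line 4 remove [iaww,vdgpy] add [fgkm,emb] -> 9 lines: qvoyy gqfi mrwc mfgc fgkm emb rpajk khr fcs
Hunk 7: at line 3 remove [mfgc,fgkm,emb] add [mlht,kll] -> 8 lines: qvoyy gqfi mrwc mlht kll rpajk khr fcs
Final line 7: khr

Answer: khr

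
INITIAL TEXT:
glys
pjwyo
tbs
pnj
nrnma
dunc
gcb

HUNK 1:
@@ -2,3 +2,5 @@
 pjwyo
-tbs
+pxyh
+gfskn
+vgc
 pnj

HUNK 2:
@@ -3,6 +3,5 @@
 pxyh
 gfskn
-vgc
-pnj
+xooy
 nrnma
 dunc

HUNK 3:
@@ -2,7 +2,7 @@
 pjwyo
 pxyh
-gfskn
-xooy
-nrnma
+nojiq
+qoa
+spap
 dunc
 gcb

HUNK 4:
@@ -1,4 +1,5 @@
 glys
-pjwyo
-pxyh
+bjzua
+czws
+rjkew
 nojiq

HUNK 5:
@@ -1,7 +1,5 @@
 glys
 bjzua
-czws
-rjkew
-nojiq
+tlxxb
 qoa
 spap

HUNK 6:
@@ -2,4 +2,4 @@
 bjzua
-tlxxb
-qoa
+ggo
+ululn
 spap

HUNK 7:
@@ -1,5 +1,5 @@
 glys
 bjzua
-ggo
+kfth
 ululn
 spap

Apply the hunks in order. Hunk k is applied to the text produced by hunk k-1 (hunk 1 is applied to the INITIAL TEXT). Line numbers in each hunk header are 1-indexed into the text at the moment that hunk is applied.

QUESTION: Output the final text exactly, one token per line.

Hunk 1: at line 2 remove [tbs] add [pxyh,gfskn,vgc] -> 9 lines: glys pjwyo pxyh gfskn vgc pnj nrnma dunc gcb
Hunk 2: at line 3 remove [vgc,pnj] add [xooy] -> 8 lines: glys pjwyo pxyh gfskn xooy nrnma dunc gcb
Hunk 3: at line 2 remove [gfskn,xooy,nrnma] add [nojiq,qoa,spap] -> 8 lines: glys pjwyo pxyh nojiq qoa spap dunc gcb
Hunk 4: at line 1 remove [pjwyo,pxyh] add [bjzua,czws,rjkew] -> 9 lines: glys bjzua czws rjkew nojiq qoa spap dunc gcb
Hunk 5: at line 1 remove [czws,rjkew,nojiq] add [tlxxb] -> 7 lines: glys bjzua tlxxb qoa spap dunc gcb
Hunk 6: at line 2 remove [tlxxb,qoa] add [ggo,ululn] -> 7 lines: glys bjzua ggo ululn spap dunc gcb
Hunk 7: at line 1 remove [ggo] add [kfth] -> 7 lines: glys bjzua kfth ululn spap dunc gcb

Answer: glys
bjzua
kfth
ululn
spap
dunc
gcb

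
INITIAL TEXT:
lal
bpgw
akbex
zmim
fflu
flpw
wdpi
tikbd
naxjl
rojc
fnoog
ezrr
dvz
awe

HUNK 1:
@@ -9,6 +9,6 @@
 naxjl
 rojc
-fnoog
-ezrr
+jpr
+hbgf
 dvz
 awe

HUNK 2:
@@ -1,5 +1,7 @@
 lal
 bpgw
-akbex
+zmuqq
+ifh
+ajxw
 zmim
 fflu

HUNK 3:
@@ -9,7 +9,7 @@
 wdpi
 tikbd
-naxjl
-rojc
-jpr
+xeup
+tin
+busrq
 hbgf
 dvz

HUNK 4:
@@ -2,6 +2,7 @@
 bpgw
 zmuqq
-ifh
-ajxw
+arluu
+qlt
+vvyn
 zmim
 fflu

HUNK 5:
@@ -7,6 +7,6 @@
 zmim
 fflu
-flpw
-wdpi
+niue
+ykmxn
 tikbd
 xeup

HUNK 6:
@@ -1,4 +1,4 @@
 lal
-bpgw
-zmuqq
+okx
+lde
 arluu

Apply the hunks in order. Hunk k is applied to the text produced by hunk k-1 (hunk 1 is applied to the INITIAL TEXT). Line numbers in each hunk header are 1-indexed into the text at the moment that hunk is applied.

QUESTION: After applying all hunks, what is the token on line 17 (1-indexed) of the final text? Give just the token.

Answer: awe

Derivation:
Hunk 1: at line 9 remove [fnoog,ezrr] add [jpr,hbgf] -> 14 lines: lal bpgw akbex zmim fflu flpw wdpi tikbd naxjl rojc jpr hbgf dvz awe
Hunk 2: at line 1 remove [akbex] add [zmuqq,ifh,ajxw] -> 16 lines: lal bpgw zmuqq ifh ajxw zmim fflu flpw wdpi tikbd naxjl rojc jpr hbgf dvz awe
Hunk 3: at line 9 remove [naxjl,rojc,jpr] add [xeup,tin,busrq] -> 16 lines: lal bpgw zmuqq ifh ajxw zmim fflu flpw wdpi tikbd xeup tin busrq hbgf dvz awe
Hunk 4: at line 2 remove [ifh,ajxw] add [arluu,qlt,vvyn] -> 17 lines: lal bpgw zmuqq arluu qlt vvyn zmim fflu flpw wdpi tikbd xeup tin busrq hbgf dvz awe
Hunk 5: at line 7 remove [flpw,wdpi] add [niue,ykmxn] -> 17 lines: lal bpgw zmuqq arluu qlt vvyn zmim fflu niue ykmxn tikbd xeup tin busrq hbgf dvz awe
Hunk 6: at line 1 remove [bpgw,zmuqq] add [okx,lde] -> 17 lines: lal okx lde arluu qlt vvyn zmim fflu niue ykmxn tikbd xeup tin busrq hbgf dvz awe
Final line 17: awe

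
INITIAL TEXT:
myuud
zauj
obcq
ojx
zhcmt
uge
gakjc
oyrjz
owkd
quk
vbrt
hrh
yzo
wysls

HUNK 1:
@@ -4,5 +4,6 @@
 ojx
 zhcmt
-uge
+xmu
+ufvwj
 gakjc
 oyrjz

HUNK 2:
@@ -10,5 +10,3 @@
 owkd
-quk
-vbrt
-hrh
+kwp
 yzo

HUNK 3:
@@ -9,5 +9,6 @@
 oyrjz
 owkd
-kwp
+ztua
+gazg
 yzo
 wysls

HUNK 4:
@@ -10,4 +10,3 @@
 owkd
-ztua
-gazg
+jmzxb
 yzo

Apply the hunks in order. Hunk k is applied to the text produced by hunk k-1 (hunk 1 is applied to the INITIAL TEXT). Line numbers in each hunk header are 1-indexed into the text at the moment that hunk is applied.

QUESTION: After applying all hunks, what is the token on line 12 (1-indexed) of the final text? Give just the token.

Hunk 1: at line 4 remove [uge] add [xmu,ufvwj] -> 15 lines: myuud zauj obcq ojx zhcmt xmu ufvwj gakjc oyrjz owkd quk vbrt hrh yzo wysls
Hunk 2: at line 10 remove [quk,vbrt,hrh] add [kwp] -> 13 lines: myuud zauj obcq ojx zhcmt xmu ufvwj gakjc oyrjz owkd kwp yzo wysls
Hunk 3: at line 9 remove [kwp] add [ztua,gazg] -> 14 lines: myuud zauj obcq ojx zhcmt xmu ufvwj gakjc oyrjz owkd ztua gazg yzo wysls
Hunk 4: at line 10 remove [ztua,gazg] add [jmzxb] -> 13 lines: myuud zauj obcq ojx zhcmt xmu ufvwj gakjc oyrjz owkd jmzxb yzo wysls
Final line 12: yzo

Answer: yzo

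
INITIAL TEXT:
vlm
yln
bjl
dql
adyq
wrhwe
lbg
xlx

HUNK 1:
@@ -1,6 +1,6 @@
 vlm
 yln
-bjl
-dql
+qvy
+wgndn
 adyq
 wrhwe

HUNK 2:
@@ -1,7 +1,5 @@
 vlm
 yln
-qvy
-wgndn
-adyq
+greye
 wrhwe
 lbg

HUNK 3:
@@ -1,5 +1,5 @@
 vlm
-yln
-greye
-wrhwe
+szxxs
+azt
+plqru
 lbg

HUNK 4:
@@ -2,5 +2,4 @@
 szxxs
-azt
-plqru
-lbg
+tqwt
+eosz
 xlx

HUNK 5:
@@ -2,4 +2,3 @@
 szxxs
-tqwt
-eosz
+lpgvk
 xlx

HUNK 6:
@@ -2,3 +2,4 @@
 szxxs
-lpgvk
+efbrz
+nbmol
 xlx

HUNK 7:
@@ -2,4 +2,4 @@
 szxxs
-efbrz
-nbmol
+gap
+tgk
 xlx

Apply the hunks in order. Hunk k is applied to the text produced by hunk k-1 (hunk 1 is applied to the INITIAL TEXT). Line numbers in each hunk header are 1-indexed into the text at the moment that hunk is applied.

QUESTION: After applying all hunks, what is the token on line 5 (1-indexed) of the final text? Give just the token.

Hunk 1: at line 1 remove [bjl,dql] add [qvy,wgndn] -> 8 lines: vlm yln qvy wgndn adyq wrhwe lbg xlx
Hunk 2: at line 1 remove [qvy,wgndn,adyq] add [greye] -> 6 lines: vlm yln greye wrhwe lbg xlx
Hunk 3: at line 1 remove [yln,greye,wrhwe] add [szxxs,azt,plqru] -> 6 lines: vlm szxxs azt plqru lbg xlx
Hunk 4: at line 2 remove [azt,plqru,lbg] add [tqwt,eosz] -> 5 lines: vlm szxxs tqwt eosz xlx
Hunk 5: at line 2 remove [tqwt,eosz] add [lpgvk] -> 4 lines: vlm szxxs lpgvk xlx
Hunk 6: at line 2 remove [lpgvk] add [efbrz,nbmol] -> 5 lines: vlm szxxs efbrz nbmol xlx
Hunk 7: at line 2 remove [efbrz,nbmol] add [gap,tgk] -> 5 lines: vlm szxxs gap tgk xlx
Final line 5: xlx

Answer: xlx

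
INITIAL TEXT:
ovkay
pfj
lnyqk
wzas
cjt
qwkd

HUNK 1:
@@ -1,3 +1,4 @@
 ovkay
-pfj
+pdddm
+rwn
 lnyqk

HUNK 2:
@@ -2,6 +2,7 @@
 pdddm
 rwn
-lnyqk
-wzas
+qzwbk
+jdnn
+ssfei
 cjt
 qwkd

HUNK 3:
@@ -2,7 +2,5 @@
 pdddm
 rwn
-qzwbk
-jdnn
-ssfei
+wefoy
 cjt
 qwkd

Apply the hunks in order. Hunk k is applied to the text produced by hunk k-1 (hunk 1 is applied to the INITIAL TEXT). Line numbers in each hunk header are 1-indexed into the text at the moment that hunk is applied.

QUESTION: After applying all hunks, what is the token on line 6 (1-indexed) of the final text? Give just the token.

Hunk 1: at line 1 remove [pfj] add [pdddm,rwn] -> 7 lines: ovkay pdddm rwn lnyqk wzas cjt qwkd
Hunk 2: at line 2 remove [lnyqk,wzas] add [qzwbk,jdnn,ssfei] -> 8 lines: ovkay pdddm rwn qzwbk jdnn ssfei cjt qwkd
Hunk 3: at line 2 remove [qzwbk,jdnn,ssfei] add [wefoy] -> 6 lines: ovkay pdddm rwn wefoy cjt qwkd
Final line 6: qwkd

Answer: qwkd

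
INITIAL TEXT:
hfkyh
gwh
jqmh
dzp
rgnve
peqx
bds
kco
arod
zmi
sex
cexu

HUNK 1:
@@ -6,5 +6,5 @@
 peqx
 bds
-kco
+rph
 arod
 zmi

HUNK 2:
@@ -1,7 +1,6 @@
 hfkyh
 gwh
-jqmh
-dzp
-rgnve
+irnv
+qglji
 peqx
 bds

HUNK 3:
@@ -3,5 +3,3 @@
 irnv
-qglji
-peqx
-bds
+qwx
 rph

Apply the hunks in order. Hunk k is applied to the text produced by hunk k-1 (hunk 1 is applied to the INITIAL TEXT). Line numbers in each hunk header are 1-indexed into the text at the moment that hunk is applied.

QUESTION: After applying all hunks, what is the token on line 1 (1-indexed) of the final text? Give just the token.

Hunk 1: at line 6 remove [kco] add [rph] -> 12 lines: hfkyh gwh jqmh dzp rgnve peqx bds rph arod zmi sex cexu
Hunk 2: at line 1 remove [jqmh,dzp,rgnve] add [irnv,qglji] -> 11 lines: hfkyh gwh irnv qglji peqx bds rph arod zmi sex cexu
Hunk 3: at line 3 remove [qglji,peqx,bds] add [qwx] -> 9 lines: hfkyh gwh irnv qwx rph arod zmi sex cexu
Final line 1: hfkyh

Answer: hfkyh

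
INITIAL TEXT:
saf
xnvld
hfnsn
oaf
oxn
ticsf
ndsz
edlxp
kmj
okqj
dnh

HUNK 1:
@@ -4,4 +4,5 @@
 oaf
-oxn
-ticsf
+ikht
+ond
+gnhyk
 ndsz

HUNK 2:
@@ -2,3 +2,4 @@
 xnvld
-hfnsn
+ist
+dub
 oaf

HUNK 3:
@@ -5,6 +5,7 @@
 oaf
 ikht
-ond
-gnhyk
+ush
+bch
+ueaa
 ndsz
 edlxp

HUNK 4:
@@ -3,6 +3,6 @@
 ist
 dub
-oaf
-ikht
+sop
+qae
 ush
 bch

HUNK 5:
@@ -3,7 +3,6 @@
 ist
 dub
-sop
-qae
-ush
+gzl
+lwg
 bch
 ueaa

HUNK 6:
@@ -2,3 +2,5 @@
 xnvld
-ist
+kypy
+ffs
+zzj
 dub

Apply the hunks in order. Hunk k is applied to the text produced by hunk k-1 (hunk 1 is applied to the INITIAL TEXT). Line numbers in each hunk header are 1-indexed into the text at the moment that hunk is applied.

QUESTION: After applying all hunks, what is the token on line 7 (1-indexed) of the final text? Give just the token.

Hunk 1: at line 4 remove [oxn,ticsf] add [ikht,ond,gnhyk] -> 12 lines: saf xnvld hfnsn oaf ikht ond gnhyk ndsz edlxp kmj okqj dnh
Hunk 2: at line 2 remove [hfnsn] add [ist,dub] -> 13 lines: saf xnvld ist dub oaf ikht ond gnhyk ndsz edlxp kmj okqj dnh
Hunk 3: at line 5 remove [ond,gnhyk] add [ush,bch,ueaa] -> 14 lines: saf xnvld ist dub oaf ikht ush bch ueaa ndsz edlxp kmj okqj dnh
Hunk 4: at line 3 remove [oaf,ikht] add [sop,qae] -> 14 lines: saf xnvld ist dub sop qae ush bch ueaa ndsz edlxp kmj okqj dnh
Hunk 5: at line 3 remove [sop,qae,ush] add [gzl,lwg] -> 13 lines: saf xnvld ist dub gzl lwg bch ueaa ndsz edlxp kmj okqj dnh
Hunk 6: at line 2 remove [ist] add [kypy,ffs,zzj] -> 15 lines: saf xnvld kypy ffs zzj dub gzl lwg bch ueaa ndsz edlxp kmj okqj dnh
Final line 7: gzl

Answer: gzl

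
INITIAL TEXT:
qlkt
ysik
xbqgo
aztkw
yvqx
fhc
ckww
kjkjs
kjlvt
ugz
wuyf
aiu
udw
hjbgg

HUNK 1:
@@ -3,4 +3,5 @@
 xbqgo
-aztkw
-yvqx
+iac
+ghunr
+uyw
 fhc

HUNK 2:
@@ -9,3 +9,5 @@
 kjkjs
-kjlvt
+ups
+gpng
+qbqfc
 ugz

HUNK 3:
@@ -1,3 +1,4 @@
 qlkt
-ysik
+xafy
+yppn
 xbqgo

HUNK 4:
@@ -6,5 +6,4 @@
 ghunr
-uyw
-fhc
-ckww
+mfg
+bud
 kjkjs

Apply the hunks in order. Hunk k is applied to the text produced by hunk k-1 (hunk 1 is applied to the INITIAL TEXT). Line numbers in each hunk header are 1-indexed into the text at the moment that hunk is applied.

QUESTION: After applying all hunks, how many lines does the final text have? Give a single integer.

Answer: 17

Derivation:
Hunk 1: at line 3 remove [aztkw,yvqx] add [iac,ghunr,uyw] -> 15 lines: qlkt ysik xbqgo iac ghunr uyw fhc ckww kjkjs kjlvt ugz wuyf aiu udw hjbgg
Hunk 2: at line 9 remove [kjlvt] add [ups,gpng,qbqfc] -> 17 lines: qlkt ysik xbqgo iac ghunr uyw fhc ckww kjkjs ups gpng qbqfc ugz wuyf aiu udw hjbgg
Hunk 3: at line 1 remove [ysik] add [xafy,yppn] -> 18 lines: qlkt xafy yppn xbqgo iac ghunr uyw fhc ckww kjkjs ups gpng qbqfc ugz wuyf aiu udw hjbgg
Hunk 4: at line 6 remove [uyw,fhc,ckww] add [mfg,bud] -> 17 lines: qlkt xafy yppn xbqgo iac ghunr mfg bud kjkjs ups gpng qbqfc ugz wuyf aiu udw hjbgg
Final line count: 17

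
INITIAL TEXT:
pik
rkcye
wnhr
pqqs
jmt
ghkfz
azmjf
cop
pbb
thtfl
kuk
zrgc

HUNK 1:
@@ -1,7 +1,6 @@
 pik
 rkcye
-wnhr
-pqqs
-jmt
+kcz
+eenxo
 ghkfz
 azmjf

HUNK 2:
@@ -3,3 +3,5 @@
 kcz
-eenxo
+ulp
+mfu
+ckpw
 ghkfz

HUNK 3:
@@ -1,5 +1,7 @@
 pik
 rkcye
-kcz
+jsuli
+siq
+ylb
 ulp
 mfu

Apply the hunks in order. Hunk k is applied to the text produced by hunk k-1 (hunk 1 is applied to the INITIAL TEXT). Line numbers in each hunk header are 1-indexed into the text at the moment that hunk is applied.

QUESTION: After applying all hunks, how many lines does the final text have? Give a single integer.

Hunk 1: at line 1 remove [wnhr,pqqs,jmt] add [kcz,eenxo] -> 11 lines: pik rkcye kcz eenxo ghkfz azmjf cop pbb thtfl kuk zrgc
Hunk 2: at line 3 remove [eenxo] add [ulp,mfu,ckpw] -> 13 lines: pik rkcye kcz ulp mfu ckpw ghkfz azmjf cop pbb thtfl kuk zrgc
Hunk 3: at line 1 remove [kcz] add [jsuli,siq,ylb] -> 15 lines: pik rkcye jsuli siq ylb ulp mfu ckpw ghkfz azmjf cop pbb thtfl kuk zrgc
Final line count: 15

Answer: 15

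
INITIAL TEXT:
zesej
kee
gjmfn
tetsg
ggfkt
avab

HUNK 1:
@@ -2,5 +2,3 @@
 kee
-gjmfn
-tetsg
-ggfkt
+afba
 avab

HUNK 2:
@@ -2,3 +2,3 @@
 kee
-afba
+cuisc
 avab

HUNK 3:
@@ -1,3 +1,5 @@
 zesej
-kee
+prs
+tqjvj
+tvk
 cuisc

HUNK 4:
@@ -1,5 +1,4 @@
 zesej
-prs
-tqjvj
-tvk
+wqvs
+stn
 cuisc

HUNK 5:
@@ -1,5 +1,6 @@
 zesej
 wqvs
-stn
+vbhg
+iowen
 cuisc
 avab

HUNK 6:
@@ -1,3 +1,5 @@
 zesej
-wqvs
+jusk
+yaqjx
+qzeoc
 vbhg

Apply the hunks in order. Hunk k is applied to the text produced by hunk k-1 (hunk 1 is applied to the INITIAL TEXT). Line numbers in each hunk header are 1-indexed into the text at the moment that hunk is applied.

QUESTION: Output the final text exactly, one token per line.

Answer: zesej
jusk
yaqjx
qzeoc
vbhg
iowen
cuisc
avab

Derivation:
Hunk 1: at line 2 remove [gjmfn,tetsg,ggfkt] add [afba] -> 4 lines: zesej kee afba avab
Hunk 2: at line 2 remove [afba] add [cuisc] -> 4 lines: zesej kee cuisc avab
Hunk 3: at line 1 remove [kee] add [prs,tqjvj,tvk] -> 6 lines: zesej prs tqjvj tvk cuisc avab
Hunk 4: at line 1 remove [prs,tqjvj,tvk] add [wqvs,stn] -> 5 lines: zesej wqvs stn cuisc avab
Hunk 5: at line 1 remove [stn] add [vbhg,iowen] -> 6 lines: zesej wqvs vbhg iowen cuisc avab
Hunk 6: at line 1 remove [wqvs] add [jusk,yaqjx,qzeoc] -> 8 lines: zesej jusk yaqjx qzeoc vbhg iowen cuisc avab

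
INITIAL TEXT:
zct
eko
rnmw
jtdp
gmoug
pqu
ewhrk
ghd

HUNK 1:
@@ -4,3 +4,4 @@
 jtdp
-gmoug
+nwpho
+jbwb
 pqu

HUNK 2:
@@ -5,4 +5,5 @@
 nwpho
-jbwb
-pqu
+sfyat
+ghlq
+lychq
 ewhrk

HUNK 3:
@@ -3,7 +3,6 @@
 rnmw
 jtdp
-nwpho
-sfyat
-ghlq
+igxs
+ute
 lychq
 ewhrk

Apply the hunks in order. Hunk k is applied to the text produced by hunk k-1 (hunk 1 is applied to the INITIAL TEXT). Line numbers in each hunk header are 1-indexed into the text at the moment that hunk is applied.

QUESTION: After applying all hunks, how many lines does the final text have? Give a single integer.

Hunk 1: at line 4 remove [gmoug] add [nwpho,jbwb] -> 9 lines: zct eko rnmw jtdp nwpho jbwb pqu ewhrk ghd
Hunk 2: at line 5 remove [jbwb,pqu] add [sfyat,ghlq,lychq] -> 10 lines: zct eko rnmw jtdp nwpho sfyat ghlq lychq ewhrk ghd
Hunk 3: at line 3 remove [nwpho,sfyat,ghlq] add [igxs,ute] -> 9 lines: zct eko rnmw jtdp igxs ute lychq ewhrk ghd
Final line count: 9

Answer: 9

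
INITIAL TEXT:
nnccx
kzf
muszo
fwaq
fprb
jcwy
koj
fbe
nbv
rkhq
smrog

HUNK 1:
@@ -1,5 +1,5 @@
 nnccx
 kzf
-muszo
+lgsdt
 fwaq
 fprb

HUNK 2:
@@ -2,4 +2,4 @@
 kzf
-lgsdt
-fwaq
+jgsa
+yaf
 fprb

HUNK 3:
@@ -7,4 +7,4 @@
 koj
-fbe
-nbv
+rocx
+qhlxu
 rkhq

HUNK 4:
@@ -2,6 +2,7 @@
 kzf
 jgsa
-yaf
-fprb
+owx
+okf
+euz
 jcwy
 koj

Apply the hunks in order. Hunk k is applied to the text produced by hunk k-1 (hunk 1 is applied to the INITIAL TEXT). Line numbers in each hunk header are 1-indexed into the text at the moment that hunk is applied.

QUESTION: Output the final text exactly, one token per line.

Hunk 1: at line 1 remove [muszo] add [lgsdt] -> 11 lines: nnccx kzf lgsdt fwaq fprb jcwy koj fbe nbv rkhq smrog
Hunk 2: at line 2 remove [lgsdt,fwaq] add [jgsa,yaf] -> 11 lines: nnccx kzf jgsa yaf fprb jcwy koj fbe nbv rkhq smrog
Hunk 3: at line 7 remove [fbe,nbv] add [rocx,qhlxu] -> 11 lines: nnccx kzf jgsa yaf fprb jcwy koj rocx qhlxu rkhq smrog
Hunk 4: at line 2 remove [yaf,fprb] add [owx,okf,euz] -> 12 lines: nnccx kzf jgsa owx okf euz jcwy koj rocx qhlxu rkhq smrog

Answer: nnccx
kzf
jgsa
owx
okf
euz
jcwy
koj
rocx
qhlxu
rkhq
smrog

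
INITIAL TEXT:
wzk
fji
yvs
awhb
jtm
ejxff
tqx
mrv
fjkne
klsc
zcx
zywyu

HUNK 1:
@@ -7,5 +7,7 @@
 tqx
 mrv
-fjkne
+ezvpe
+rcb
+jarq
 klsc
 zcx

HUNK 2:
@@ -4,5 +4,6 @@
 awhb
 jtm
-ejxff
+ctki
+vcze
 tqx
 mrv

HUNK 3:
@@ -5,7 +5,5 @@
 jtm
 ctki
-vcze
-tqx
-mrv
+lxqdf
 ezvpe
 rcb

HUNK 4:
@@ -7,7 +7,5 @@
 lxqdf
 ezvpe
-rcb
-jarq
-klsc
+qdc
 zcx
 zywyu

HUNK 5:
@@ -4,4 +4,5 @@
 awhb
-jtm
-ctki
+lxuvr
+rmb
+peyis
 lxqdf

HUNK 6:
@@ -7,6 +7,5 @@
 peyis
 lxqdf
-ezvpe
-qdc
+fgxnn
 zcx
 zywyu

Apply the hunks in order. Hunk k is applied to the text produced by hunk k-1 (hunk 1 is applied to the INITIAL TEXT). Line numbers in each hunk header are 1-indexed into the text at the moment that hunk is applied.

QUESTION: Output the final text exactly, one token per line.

Answer: wzk
fji
yvs
awhb
lxuvr
rmb
peyis
lxqdf
fgxnn
zcx
zywyu

Derivation:
Hunk 1: at line 7 remove [fjkne] add [ezvpe,rcb,jarq] -> 14 lines: wzk fji yvs awhb jtm ejxff tqx mrv ezvpe rcb jarq klsc zcx zywyu
Hunk 2: at line 4 remove [ejxff] add [ctki,vcze] -> 15 lines: wzk fji yvs awhb jtm ctki vcze tqx mrv ezvpe rcb jarq klsc zcx zywyu
Hunk 3: at line 5 remove [vcze,tqx,mrv] add [lxqdf] -> 13 lines: wzk fji yvs awhb jtm ctki lxqdf ezvpe rcb jarq klsc zcx zywyu
Hunk 4: at line 7 remove [rcb,jarq,klsc] add [qdc] -> 11 lines: wzk fji yvs awhb jtm ctki lxqdf ezvpe qdc zcx zywyu
Hunk 5: at line 4 remove [jtm,ctki] add [lxuvr,rmb,peyis] -> 12 lines: wzk fji yvs awhb lxuvr rmb peyis lxqdf ezvpe qdc zcx zywyu
Hunk 6: at line 7 remove [ezvpe,qdc] add [fgxnn] -> 11 lines: wzk fji yvs awhb lxuvr rmb peyis lxqdf fgxnn zcx zywyu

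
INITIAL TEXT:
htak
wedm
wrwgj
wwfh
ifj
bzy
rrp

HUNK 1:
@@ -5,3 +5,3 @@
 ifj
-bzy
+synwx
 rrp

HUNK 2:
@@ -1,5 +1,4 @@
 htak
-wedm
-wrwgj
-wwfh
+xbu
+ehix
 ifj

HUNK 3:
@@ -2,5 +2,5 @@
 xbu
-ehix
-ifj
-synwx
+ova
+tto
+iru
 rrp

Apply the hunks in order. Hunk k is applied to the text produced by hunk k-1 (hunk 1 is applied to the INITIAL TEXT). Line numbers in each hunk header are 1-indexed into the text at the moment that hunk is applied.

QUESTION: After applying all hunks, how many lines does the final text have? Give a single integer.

Answer: 6

Derivation:
Hunk 1: at line 5 remove [bzy] add [synwx] -> 7 lines: htak wedm wrwgj wwfh ifj synwx rrp
Hunk 2: at line 1 remove [wedm,wrwgj,wwfh] add [xbu,ehix] -> 6 lines: htak xbu ehix ifj synwx rrp
Hunk 3: at line 2 remove [ehix,ifj,synwx] add [ova,tto,iru] -> 6 lines: htak xbu ova tto iru rrp
Final line count: 6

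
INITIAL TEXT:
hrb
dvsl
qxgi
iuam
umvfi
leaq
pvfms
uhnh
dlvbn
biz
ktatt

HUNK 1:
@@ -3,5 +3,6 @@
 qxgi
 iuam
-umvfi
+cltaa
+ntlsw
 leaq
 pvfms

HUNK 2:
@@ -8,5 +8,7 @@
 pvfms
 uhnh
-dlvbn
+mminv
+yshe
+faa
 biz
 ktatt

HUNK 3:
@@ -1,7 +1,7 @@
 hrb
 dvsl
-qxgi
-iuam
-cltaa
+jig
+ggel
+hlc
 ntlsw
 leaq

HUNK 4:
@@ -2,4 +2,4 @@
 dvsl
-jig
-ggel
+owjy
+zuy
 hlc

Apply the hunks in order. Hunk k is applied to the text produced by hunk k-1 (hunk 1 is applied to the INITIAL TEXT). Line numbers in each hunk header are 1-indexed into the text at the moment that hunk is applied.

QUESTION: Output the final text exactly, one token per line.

Answer: hrb
dvsl
owjy
zuy
hlc
ntlsw
leaq
pvfms
uhnh
mminv
yshe
faa
biz
ktatt

Derivation:
Hunk 1: at line 3 remove [umvfi] add [cltaa,ntlsw] -> 12 lines: hrb dvsl qxgi iuam cltaa ntlsw leaq pvfms uhnh dlvbn biz ktatt
Hunk 2: at line 8 remove [dlvbn] add [mminv,yshe,faa] -> 14 lines: hrb dvsl qxgi iuam cltaa ntlsw leaq pvfms uhnh mminv yshe faa biz ktatt
Hunk 3: at line 1 remove [qxgi,iuam,cltaa] add [jig,ggel,hlc] -> 14 lines: hrb dvsl jig ggel hlc ntlsw leaq pvfms uhnh mminv yshe faa biz ktatt
Hunk 4: at line 2 remove [jig,ggel] add [owjy,zuy] -> 14 lines: hrb dvsl owjy zuy hlc ntlsw leaq pvfms uhnh mminv yshe faa biz ktatt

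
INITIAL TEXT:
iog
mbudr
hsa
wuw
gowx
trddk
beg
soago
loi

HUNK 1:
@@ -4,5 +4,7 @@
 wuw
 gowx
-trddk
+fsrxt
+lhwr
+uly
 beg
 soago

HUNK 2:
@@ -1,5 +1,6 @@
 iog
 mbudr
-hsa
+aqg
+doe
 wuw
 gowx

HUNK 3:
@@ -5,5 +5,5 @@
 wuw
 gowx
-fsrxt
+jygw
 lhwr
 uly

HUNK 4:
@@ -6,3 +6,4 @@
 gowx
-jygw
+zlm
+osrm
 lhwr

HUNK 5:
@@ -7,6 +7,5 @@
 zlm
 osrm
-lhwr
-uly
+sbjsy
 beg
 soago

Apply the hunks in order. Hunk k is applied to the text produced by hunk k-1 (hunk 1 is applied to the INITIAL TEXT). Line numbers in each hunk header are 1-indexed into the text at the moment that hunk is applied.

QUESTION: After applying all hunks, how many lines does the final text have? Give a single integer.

Hunk 1: at line 4 remove [trddk] add [fsrxt,lhwr,uly] -> 11 lines: iog mbudr hsa wuw gowx fsrxt lhwr uly beg soago loi
Hunk 2: at line 1 remove [hsa] add [aqg,doe] -> 12 lines: iog mbudr aqg doe wuw gowx fsrxt lhwr uly beg soago loi
Hunk 3: at line 5 remove [fsrxt] add [jygw] -> 12 lines: iog mbudr aqg doe wuw gowx jygw lhwr uly beg soago loi
Hunk 4: at line 6 remove [jygw] add [zlm,osrm] -> 13 lines: iog mbudr aqg doe wuw gowx zlm osrm lhwr uly beg soago loi
Hunk 5: at line 7 remove [lhwr,uly] add [sbjsy] -> 12 lines: iog mbudr aqg doe wuw gowx zlm osrm sbjsy beg soago loi
Final line count: 12

Answer: 12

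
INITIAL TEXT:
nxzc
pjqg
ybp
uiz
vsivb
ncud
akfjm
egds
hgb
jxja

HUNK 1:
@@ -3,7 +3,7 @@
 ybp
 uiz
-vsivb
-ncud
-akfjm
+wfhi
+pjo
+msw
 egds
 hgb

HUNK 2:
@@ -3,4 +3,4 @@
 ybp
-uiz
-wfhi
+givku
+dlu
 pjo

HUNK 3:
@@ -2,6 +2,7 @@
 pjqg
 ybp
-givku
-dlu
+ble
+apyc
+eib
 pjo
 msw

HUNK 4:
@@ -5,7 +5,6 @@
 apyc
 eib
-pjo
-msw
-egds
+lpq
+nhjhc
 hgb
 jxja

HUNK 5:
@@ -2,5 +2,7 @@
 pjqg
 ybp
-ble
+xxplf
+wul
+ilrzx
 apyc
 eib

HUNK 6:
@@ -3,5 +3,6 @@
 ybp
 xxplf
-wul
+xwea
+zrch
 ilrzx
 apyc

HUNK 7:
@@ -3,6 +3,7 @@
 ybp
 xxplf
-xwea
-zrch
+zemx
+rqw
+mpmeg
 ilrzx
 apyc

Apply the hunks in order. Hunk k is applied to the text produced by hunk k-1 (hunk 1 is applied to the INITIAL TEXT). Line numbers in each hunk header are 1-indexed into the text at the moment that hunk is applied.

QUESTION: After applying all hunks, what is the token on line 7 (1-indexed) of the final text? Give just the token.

Hunk 1: at line 3 remove [vsivb,ncud,akfjm] add [wfhi,pjo,msw] -> 10 lines: nxzc pjqg ybp uiz wfhi pjo msw egds hgb jxja
Hunk 2: at line 3 remove [uiz,wfhi] add [givku,dlu] -> 10 lines: nxzc pjqg ybp givku dlu pjo msw egds hgb jxja
Hunk 3: at line 2 remove [givku,dlu] add [ble,apyc,eib] -> 11 lines: nxzc pjqg ybp ble apyc eib pjo msw egds hgb jxja
Hunk 4: at line 5 remove [pjo,msw,egds] add [lpq,nhjhc] -> 10 lines: nxzc pjqg ybp ble apyc eib lpq nhjhc hgb jxja
Hunk 5: at line 2 remove [ble] add [xxplf,wul,ilrzx] -> 12 lines: nxzc pjqg ybp xxplf wul ilrzx apyc eib lpq nhjhc hgb jxja
Hunk 6: at line 3 remove [wul] add [xwea,zrch] -> 13 lines: nxzc pjqg ybp xxplf xwea zrch ilrzx apyc eib lpq nhjhc hgb jxja
Hunk 7: at line 3 remove [xwea,zrch] add [zemx,rqw,mpmeg] -> 14 lines: nxzc pjqg ybp xxplf zemx rqw mpmeg ilrzx apyc eib lpq nhjhc hgb jxja
Final line 7: mpmeg

Answer: mpmeg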